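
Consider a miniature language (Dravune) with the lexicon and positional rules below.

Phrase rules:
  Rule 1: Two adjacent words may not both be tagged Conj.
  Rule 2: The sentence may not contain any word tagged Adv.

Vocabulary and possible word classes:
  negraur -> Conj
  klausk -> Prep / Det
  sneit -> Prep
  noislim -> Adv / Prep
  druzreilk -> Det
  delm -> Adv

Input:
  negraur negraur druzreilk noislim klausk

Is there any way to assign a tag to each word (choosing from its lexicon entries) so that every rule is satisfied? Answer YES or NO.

Candidates per position — 1:negraur {Conj}; 2:negraur {Conj}; 3:druzreilk {Det}; 4:noislim {Adv,Prep}; 5:klausk {Prep,Det}.
Rule 1 cannot be satisfied by any choice of tags from the lexicon.
So there is no consistent tagging.

NO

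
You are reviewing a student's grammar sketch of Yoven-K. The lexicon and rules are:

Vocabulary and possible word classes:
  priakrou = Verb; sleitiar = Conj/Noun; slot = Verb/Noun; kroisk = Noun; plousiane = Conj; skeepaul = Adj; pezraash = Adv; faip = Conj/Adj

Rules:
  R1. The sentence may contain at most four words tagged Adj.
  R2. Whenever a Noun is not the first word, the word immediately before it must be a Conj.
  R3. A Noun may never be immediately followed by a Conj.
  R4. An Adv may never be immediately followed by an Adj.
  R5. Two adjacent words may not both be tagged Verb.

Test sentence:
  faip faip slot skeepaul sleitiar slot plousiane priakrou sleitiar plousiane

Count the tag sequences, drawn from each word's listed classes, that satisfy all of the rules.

6

Candidates per position — 1:faip {Conj,Adj}; 2:faip {Conj,Adj}; 3:slot {Verb,Noun}; 4:skeepaul {Adj}; 5:sleitiar {Conj,Noun}; 6:slot {Verb,Noun}; 7:plousiane {Conj}; 8:priakrou {Verb}; 9:sleitiar {Conj,Noun}; 10:plousiane {Conj}.
There are 64 candidate sequences in total.
Checking each against the rules leaves 6 sequences.
Count = 6.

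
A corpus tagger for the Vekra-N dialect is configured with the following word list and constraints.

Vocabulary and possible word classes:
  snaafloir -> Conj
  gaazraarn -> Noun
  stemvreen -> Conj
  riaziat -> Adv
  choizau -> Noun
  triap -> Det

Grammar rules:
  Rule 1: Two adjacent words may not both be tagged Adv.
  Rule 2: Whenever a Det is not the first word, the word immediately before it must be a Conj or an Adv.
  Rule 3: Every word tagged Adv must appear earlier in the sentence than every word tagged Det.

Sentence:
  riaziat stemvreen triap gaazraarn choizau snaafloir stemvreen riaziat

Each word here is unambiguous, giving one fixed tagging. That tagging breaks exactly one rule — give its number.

3

Fixed tagging: Adv Conj Det Noun Noun Conj Conj Adv.
Applying the rules: R1 pass, R2 pass, R3 fail.
Only rule 3 fails.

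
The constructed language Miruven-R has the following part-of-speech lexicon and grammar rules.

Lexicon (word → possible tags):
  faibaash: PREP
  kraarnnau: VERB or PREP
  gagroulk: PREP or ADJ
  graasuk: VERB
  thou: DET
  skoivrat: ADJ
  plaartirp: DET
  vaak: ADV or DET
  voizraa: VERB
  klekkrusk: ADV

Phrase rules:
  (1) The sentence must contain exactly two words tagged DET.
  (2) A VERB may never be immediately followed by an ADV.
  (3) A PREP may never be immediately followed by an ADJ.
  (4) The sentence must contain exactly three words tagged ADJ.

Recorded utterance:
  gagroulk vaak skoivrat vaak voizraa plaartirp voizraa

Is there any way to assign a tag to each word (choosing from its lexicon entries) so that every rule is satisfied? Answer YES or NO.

NO

Candidates per position — 1:gagroulk {PREP,ADJ}; 2:vaak {ADV,DET}; 3:skoivrat {ADJ}; 4:vaak {ADV,DET}; 5:voizraa {VERB}; 6:plaartirp {DET}; 7:voizraa {VERB}.
Rule 4 cannot be satisfied by any choice of tags from the lexicon.
So there is no consistent tagging.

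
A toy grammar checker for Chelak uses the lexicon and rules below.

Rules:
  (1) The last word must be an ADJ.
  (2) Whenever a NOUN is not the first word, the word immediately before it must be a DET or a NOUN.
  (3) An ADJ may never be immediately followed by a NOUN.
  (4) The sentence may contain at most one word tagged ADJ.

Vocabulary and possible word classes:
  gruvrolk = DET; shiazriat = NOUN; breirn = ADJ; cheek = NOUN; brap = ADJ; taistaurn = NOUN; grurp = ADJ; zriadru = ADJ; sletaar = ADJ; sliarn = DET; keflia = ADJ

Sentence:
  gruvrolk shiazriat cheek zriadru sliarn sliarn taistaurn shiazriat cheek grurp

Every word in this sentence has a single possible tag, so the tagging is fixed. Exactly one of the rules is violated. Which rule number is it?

4

Fixed tagging: DET NOUN NOUN ADJ DET DET NOUN NOUN NOUN ADJ.
Checking each rule: R1 ok, R2 ok, R3 ok, R4 fails.
Only rule 4 fails.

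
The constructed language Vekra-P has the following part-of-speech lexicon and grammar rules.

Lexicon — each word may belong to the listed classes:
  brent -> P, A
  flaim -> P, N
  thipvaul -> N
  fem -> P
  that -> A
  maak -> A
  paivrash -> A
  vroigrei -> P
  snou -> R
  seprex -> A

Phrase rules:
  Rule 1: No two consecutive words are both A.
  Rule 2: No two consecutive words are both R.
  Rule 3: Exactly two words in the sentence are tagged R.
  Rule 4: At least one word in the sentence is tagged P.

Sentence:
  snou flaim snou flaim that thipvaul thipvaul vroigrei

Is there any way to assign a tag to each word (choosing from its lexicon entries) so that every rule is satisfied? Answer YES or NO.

YES

Candidates per position — 1:snou {R}; 2:flaim {P,N}; 3:snou {R}; 4:flaim {P,N}; 5:that {A}; 6:thipvaul {N}; 7:thipvaul {N}; 8:vroigrei {P}.
One satisfying assignment: R P R N A N N P.
Checking: rule 1 holds; rule 2 holds; rule 3 holds; rule 4 holds.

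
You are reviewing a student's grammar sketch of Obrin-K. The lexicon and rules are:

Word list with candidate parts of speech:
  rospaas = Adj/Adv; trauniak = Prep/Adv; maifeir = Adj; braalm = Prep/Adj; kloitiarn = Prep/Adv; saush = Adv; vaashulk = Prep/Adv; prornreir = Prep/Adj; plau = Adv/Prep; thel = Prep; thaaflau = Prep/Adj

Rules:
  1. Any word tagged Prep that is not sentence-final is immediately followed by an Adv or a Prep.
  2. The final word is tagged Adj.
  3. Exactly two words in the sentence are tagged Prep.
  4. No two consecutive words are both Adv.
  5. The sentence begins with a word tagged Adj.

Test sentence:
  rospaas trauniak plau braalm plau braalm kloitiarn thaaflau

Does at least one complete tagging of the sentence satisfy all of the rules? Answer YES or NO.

Candidates per position — 1:rospaas {Adj,Adv}; 2:trauniak {Prep,Adv}; 3:plau {Adv,Prep}; 4:braalm {Prep,Adj}; 5:plau {Adv,Prep}; 6:braalm {Prep,Adj}; 7:kloitiarn {Prep,Adv}; 8:thaaflau {Prep,Adj}.
One satisfying assignment: Adj Adv Prep Prep Adv Adj Adv Adj.
Check: rule 1 ok; rule 2 ok; rule 3 ok; rule 4 ok; rule 5 ok.

YES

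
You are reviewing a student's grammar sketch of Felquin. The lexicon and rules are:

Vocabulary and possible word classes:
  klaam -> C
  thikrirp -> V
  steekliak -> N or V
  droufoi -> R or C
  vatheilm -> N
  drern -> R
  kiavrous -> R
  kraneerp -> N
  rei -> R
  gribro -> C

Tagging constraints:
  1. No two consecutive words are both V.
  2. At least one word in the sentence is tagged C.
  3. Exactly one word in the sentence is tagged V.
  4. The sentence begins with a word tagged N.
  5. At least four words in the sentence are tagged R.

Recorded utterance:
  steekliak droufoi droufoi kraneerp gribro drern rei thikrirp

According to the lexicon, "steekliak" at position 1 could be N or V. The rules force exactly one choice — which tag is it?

N

Candidates per position — 1:steekliak {N,V}; 2:droufoi {R,C}; 3:droufoi {R,C}; 4:kraneerp {N}; 5:gribro {C}; 6:drern {R}; 7:rei {R}; 8:thikrirp {V}.
Word 1 cannot be V — rule 3 would then fail for every completion. It is N.
Word 2 cannot be C — rule 5 would then fail for every completion. It is R.
Word 3 cannot be C — rule 5 would then fail for every completion. It is R.
That leaves exactly one tagging: N R R N C R R V.
Rule-by-rule: rule 1 ✓; rule 2 ✓; rule 3 ✓; rule 4 ✓; rule 5 ✓.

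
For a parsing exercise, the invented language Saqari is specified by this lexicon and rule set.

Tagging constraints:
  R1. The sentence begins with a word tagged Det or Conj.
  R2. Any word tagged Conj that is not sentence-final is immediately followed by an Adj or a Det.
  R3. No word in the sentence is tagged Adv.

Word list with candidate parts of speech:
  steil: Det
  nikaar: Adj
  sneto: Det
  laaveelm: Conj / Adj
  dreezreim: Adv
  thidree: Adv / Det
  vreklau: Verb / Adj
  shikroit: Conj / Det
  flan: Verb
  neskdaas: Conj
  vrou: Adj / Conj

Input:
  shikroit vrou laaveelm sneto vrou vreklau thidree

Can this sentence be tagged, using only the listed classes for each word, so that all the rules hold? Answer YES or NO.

YES

Candidates per position — 1:shikroit {Conj,Det}; 2:vrou {Adj,Conj}; 3:laaveelm {Conj,Adj}; 4:sneto {Det}; 5:vrou {Adj,Conj}; 6:vreklau {Verb,Adj}; 7:thidree {Adv,Det}.
One satisfying assignment: Det Conj Adj Det Conj Adj Det.
Checking: rule 1 ok; rule 2 ok; rule 3 ok.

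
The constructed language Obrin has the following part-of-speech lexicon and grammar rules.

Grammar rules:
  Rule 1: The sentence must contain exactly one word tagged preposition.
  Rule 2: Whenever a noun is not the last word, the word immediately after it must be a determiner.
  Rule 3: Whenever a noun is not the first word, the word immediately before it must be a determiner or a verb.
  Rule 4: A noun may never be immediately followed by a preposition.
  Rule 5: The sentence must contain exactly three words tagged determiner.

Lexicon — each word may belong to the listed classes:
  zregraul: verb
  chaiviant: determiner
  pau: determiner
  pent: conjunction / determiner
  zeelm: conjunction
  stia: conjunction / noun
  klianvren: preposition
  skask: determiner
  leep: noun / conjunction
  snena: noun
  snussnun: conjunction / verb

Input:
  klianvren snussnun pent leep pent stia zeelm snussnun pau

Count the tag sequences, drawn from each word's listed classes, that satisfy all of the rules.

8

Candidates per position — 1:klianvren {preposition}; 2:snussnun {conjunction,verb}; 3:pent {conjunction,determiner}; 4:leep {noun,conjunction}; 5:pent {conjunction,determiner}; 6:stia {conjunction,noun}; 7:zeelm {conjunction}; 8:snussnun {conjunction,verb}; 9:pau {determiner}.
There are 64 candidate sequences in total.
Checking each against the rules leaves 8 sequences.
Count = 8.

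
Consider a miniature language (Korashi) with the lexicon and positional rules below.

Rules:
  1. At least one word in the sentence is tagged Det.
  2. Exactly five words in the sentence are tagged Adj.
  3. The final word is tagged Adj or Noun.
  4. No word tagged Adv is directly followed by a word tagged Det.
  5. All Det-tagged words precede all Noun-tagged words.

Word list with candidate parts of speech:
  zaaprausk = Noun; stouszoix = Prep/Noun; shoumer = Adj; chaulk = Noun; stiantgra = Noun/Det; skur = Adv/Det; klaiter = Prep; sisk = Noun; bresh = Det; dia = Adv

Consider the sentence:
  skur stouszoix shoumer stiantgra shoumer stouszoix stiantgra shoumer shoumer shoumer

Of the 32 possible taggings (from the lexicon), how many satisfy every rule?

Candidates per position — 1:skur {Adv,Det}; 2:stouszoix {Prep,Noun}; 3:shoumer {Adj}; 4:stiantgra {Noun,Det}; 5:shoumer {Adj}; 6:stouszoix {Prep,Noun}; 7:stiantgra {Noun,Det}; 8:shoumer {Adj}; 9:shoumer {Adj}; 10:shoumer {Adj}.
There are 32 candidate sequences in total.
Checking each against the rules leaves 10 sequences.
Count = 10.

10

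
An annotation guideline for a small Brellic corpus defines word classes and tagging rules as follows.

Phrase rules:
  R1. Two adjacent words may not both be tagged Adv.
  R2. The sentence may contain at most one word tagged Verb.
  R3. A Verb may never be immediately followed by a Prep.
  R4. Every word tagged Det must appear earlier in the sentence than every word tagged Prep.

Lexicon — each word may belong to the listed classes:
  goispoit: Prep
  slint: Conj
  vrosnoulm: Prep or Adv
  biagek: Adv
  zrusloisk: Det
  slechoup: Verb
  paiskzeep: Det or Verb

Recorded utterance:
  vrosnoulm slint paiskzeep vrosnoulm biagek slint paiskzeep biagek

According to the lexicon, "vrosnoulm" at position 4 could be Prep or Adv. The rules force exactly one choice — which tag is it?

Candidates per position — 1:vrosnoulm {Prep,Adv}; 2:slint {Conj}; 3:paiskzeep {Det,Verb}; 4:vrosnoulm {Prep,Adv}; 5:biagek {Adv}; 6:slint {Conj}; 7:paiskzeep {Det,Verb}; 8:biagek {Adv}.
Position 4: tagging it Adv would leave rule 1 unsatisfiable, so it must be Prep.
Position 7: tagging it Det would leave rule 4 unsatisfiable, so it must be Verb.
Position 3: tagging it Verb would leave rule 2 unsatisfiable, so it must be Det.
Position 1: tagging it Prep would leave rule 4 unsatisfiable, so it must be Adv.
The only consistent sequence is: Adv Conj Det Prep Adv Conj Verb Adv.
Check: rule 1 ✓; rule 2 ✓; rule 3 ✓; rule 4 ✓.

Prep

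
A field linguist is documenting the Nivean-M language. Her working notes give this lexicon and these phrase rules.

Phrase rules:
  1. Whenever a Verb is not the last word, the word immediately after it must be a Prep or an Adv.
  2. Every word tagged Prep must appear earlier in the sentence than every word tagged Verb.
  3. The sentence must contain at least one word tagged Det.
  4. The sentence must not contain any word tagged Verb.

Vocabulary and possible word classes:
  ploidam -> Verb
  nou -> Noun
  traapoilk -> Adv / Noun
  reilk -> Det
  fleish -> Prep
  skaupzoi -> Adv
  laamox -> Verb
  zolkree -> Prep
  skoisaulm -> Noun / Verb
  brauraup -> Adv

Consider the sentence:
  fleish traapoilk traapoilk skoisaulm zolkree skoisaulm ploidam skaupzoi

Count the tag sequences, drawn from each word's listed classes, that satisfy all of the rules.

0

Candidates per position — 1:fleish {Prep}; 2:traapoilk {Adv,Noun}; 3:traapoilk {Adv,Noun}; 4:skoisaulm {Noun,Verb}; 5:zolkree {Prep}; 6:skoisaulm {Noun,Verb}; 7:ploidam {Verb}; 8:skaupzoi {Adv}.
There are 16 candidate sequences in total.
Rule 3 cannot be satisfied by any choice of tags from the lexicon.
So there is no consistent tagging.
Count = 0.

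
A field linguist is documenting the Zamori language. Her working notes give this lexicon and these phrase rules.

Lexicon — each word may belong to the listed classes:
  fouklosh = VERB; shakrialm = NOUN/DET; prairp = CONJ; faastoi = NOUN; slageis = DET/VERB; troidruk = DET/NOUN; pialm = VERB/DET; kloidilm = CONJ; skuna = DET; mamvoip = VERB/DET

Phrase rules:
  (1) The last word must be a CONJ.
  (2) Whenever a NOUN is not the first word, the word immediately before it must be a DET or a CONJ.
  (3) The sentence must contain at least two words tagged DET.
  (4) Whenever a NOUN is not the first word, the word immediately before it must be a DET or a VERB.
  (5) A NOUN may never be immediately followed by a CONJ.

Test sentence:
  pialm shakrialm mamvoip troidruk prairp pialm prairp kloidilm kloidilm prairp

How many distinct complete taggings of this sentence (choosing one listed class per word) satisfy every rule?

12

Candidates per position — 1:pialm {VERB,DET}; 2:shakrialm {NOUN,DET}; 3:mamvoip {VERB,DET}; 4:troidruk {DET,NOUN}; 5:prairp {CONJ}; 6:pialm {VERB,DET}; 7:prairp {CONJ}; 8:kloidilm {CONJ}; 9:kloidilm {CONJ}; 10:prairp {CONJ}.
There are 32 candidate sequences in total.
Checking each against the rules leaves 12 sequences.
Count = 12.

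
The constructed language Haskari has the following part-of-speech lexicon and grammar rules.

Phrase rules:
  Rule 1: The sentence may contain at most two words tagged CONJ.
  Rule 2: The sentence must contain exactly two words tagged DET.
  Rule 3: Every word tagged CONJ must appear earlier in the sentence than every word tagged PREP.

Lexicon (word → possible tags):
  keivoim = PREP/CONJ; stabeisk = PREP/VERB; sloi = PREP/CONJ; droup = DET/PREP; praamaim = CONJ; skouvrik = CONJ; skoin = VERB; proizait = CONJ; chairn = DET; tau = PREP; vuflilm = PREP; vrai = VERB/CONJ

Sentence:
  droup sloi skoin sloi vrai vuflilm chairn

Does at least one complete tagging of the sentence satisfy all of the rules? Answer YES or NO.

Candidates per position — 1:droup {DET,PREP}; 2:sloi {PREP,CONJ}; 3:skoin {VERB}; 4:sloi {PREP,CONJ}; 5:vrai {VERB,CONJ}; 6:vuflilm {PREP}; 7:chairn {DET}.
One satisfying assignment: DET CONJ VERB CONJ VERB PREP DET.
Checking: rule 1 satisfied; rule 2 satisfied; rule 3 satisfied.

YES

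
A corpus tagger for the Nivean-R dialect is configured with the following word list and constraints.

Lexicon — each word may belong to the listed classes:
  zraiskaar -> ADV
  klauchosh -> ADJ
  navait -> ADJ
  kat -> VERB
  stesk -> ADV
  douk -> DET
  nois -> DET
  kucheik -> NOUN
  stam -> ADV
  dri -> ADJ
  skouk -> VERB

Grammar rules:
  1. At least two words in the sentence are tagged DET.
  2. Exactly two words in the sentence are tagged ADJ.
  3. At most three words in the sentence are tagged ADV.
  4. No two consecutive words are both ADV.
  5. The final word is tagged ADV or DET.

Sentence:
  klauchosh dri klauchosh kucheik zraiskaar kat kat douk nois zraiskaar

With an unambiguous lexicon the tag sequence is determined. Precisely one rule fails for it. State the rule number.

2

Fixed tagging: ADJ ADJ ADJ NOUN ADV VERB VERB DET DET ADV.
Checking each rule: R1 pass, R2 fail, R3 pass, R4 pass, R5 pass.
Only rule 2 fails.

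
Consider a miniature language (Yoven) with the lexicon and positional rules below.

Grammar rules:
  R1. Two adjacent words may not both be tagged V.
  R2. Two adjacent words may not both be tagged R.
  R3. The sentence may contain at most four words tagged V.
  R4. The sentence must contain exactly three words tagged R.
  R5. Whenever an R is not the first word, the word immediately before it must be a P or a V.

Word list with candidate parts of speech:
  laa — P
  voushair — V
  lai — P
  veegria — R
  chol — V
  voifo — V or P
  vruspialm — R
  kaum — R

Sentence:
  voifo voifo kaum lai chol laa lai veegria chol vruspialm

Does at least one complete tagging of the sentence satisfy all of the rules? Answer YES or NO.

YES

Candidates per position — 1:voifo {V,P}; 2:voifo {V,P}; 3:kaum {R}; 4:lai {P}; 5:chol {V}; 6:laa {P}; 7:lai {P}; 8:veegria {R}; 9:chol {V}; 10:vruspialm {R}.
One satisfying assignment: P P R P V P P R V R.
Check: rule 1 satisfied; rule 2 satisfied; rule 3 satisfied; rule 4 satisfied; rule 5 satisfied.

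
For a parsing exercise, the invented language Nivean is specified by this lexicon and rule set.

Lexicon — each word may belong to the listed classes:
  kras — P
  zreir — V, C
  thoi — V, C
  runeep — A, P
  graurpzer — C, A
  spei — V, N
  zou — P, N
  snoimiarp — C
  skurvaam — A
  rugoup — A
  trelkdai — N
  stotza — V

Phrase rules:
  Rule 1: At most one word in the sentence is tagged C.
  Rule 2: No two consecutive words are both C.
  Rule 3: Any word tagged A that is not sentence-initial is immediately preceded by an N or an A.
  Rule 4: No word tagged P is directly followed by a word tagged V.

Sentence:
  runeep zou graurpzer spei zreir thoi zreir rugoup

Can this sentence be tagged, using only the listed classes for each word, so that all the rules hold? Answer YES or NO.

NO

Candidates per position — 1:runeep {A,P}; 2:zou {P,N}; 3:graurpzer {C,A}; 4:spei {V,N}; 5:zreir {V,C}; 6:thoi {V,C}; 7:zreir {V,C}; 8:rugoup {A}.
Rule 3 cannot be satisfied by any choice of tags from the lexicon.
So there is no consistent tagging.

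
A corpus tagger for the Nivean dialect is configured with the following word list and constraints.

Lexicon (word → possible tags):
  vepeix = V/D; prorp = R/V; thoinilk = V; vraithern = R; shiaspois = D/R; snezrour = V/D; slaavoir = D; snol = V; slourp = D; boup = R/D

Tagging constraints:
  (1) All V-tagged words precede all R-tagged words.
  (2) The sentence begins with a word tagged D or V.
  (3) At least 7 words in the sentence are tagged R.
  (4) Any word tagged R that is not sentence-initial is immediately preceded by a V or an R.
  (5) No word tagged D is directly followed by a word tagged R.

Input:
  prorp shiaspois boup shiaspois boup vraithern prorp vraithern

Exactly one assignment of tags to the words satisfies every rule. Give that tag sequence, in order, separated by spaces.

Candidates per position — 1:prorp {R,V}; 2:shiaspois {D,R}; 3:boup {R,D}; 4:shiaspois {D,R}; 5:boup {R,D}; 6:vraithern {R}; 7:prorp {R,V}; 8:vraithern {R}.
At position 1, choosing R makes rule 2 impossible to satisfy; hence V.
At position 2, choosing D makes rule 3 impossible to satisfy; hence R.
At position 3, choosing D makes rule 3 impossible to satisfy; hence R.
At position 4, choosing D makes rule 3 impossible to satisfy; hence R.
At position 5, choosing D makes rule 3 impossible to satisfy; hence R.
At position 7, choosing V makes rule 1 impossible to satisfy; hence R.
That leaves exactly one tagging: V R R R R R R R.
Check: rule 1 holds; rule 2 holds; rule 3 holds; rule 4 holds; rule 5 holds.

V R R R R R R R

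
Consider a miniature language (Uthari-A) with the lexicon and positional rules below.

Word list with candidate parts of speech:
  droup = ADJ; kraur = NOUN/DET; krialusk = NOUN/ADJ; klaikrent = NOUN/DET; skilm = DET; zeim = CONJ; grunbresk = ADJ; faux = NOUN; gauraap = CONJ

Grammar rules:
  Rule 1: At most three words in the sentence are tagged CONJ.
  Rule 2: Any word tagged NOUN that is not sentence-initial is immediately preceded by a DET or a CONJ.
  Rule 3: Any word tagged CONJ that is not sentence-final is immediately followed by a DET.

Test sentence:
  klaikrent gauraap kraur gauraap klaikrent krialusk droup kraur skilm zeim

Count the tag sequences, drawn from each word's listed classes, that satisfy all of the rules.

4

Candidates per position — 1:klaikrent {NOUN,DET}; 2:gauraap {CONJ}; 3:kraur {NOUN,DET}; 4:gauraap {CONJ}; 5:klaikrent {NOUN,DET}; 6:krialusk {NOUN,ADJ}; 7:droup {ADJ}; 8:kraur {NOUN,DET}; 9:skilm {DET}; 10:zeim {CONJ}.
There are 32 candidate sequences in total.
The sequences that satisfy every rule: NOUN CONJ DET CONJ DET NOUN ADJ DET DET CONJ; NOUN CONJ DET CONJ DET ADJ ADJ DET DET CONJ; DET CONJ DET CONJ DET NOUN ADJ DET DET CONJ; DET CONJ DET CONJ DET ADJ ADJ DET DET CONJ.
Count = 4.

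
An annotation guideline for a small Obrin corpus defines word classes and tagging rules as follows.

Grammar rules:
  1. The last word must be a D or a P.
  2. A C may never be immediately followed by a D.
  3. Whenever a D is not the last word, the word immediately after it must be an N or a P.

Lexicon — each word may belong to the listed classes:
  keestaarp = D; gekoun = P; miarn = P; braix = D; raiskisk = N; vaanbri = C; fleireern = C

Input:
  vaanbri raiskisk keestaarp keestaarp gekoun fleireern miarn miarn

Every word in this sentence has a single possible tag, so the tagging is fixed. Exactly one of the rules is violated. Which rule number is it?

Fixed tagging: C N D D P C P P.
Applying the rules: R1 holds, R2 holds, R3 violated.
Only rule 3 fails.

3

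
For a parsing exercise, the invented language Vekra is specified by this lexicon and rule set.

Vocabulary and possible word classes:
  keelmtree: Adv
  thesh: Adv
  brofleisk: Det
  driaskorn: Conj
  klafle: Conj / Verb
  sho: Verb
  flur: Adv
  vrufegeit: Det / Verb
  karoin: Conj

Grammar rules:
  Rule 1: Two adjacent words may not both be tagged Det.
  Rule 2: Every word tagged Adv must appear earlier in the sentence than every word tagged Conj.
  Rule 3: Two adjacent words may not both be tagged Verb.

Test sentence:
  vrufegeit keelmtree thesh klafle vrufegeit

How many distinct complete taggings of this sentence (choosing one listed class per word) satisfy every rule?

Candidates per position — 1:vrufegeit {Det,Verb}; 2:keelmtree {Adv}; 3:thesh {Adv}; 4:klafle {Conj,Verb}; 5:vrufegeit {Det,Verb}.
There are 8 candidate sequences in total.
Checking each against the rules leaves 6 sequences.
Count = 6.

6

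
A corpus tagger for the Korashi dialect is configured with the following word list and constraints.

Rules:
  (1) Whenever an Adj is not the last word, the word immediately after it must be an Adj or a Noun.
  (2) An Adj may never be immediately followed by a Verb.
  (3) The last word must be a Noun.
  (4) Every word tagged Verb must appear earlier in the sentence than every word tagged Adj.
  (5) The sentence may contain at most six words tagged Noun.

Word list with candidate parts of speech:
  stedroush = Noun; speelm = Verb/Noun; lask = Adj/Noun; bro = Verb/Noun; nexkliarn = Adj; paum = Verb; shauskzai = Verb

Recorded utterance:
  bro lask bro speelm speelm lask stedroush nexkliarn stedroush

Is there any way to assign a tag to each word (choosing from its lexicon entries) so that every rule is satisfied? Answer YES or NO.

Candidates per position — 1:bro {Verb,Noun}; 2:lask {Adj,Noun}; 3:bro {Verb,Noun}; 4:speelm {Verb,Noun}; 5:speelm {Verb,Noun}; 6:lask {Adj,Noun}; 7:stedroush {Noun}; 8:nexkliarn {Adj}; 9:stedroush {Noun}.
One satisfying assignment: Verb Noun Noun Noun Verb Noun Noun Adj Noun.
Check: rule 1 ✓; rule 2 ✓; rule 3 ✓; rule 4 ✓; rule 5 ✓.

YES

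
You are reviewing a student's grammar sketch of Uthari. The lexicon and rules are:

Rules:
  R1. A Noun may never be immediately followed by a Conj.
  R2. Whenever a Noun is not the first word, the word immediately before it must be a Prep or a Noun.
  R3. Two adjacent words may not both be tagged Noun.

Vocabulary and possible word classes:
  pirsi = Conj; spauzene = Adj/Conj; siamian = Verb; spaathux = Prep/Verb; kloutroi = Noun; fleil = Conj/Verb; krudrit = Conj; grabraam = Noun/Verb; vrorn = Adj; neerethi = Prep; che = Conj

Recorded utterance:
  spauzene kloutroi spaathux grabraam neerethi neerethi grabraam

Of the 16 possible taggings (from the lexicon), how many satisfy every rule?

0

Candidates per position — 1:spauzene {Adj,Conj}; 2:kloutroi {Noun}; 3:spaathux {Prep,Verb}; 4:grabraam {Noun,Verb}; 5:neerethi {Prep}; 6:neerethi {Prep}; 7:grabraam {Noun,Verb}.
There are 16 candidate sequences in total.
Rule 2 cannot be satisfied by any choice of tags from the lexicon.
So there is no consistent tagging.
Count = 0.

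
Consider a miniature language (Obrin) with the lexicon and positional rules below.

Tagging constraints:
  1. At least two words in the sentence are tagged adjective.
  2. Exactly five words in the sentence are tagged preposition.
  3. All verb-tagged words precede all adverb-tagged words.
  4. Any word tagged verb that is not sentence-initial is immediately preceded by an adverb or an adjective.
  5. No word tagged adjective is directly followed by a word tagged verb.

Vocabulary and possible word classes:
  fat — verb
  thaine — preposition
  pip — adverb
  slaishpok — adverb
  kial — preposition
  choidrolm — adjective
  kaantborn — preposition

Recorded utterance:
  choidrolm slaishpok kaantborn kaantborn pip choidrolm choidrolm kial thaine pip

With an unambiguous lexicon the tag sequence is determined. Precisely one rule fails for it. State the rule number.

Fixed tagging: adjective adverb preposition preposition adverb adjective adjective preposition preposition adverb.
Rule check: R1 holds, R2 violated, R3 holds, R4 holds, R5 holds.
Only rule 2 fails.

2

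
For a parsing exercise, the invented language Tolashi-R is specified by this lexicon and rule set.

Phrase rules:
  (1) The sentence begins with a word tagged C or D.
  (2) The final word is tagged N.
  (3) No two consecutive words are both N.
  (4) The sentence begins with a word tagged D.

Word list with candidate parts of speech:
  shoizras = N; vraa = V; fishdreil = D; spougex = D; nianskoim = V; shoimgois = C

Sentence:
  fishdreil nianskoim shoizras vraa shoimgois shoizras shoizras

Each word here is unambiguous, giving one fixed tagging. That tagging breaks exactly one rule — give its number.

3

Fixed tagging: D V N V C N N.
Checking each rule: R1 ✓, R2 ✓, R3 ✗, R4 ✓.
Only rule 3 fails.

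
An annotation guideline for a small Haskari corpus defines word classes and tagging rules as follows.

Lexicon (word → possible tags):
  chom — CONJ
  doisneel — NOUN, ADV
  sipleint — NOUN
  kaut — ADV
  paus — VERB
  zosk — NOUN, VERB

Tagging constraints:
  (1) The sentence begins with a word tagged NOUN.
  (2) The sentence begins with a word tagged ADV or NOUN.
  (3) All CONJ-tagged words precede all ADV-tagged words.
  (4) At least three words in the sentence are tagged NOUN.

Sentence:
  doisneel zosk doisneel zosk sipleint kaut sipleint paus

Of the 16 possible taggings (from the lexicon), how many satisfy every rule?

Candidates per position — 1:doisneel {NOUN,ADV}; 2:zosk {NOUN,VERB}; 3:doisneel {NOUN,ADV}; 4:zosk {NOUN,VERB}; 5:sipleint {NOUN}; 6:kaut {ADV}; 7:sipleint {NOUN}; 8:paus {VERB}.
There are 16 candidate sequences in total.
Checking each against the rules leaves 8 sequences.
Count = 8.

8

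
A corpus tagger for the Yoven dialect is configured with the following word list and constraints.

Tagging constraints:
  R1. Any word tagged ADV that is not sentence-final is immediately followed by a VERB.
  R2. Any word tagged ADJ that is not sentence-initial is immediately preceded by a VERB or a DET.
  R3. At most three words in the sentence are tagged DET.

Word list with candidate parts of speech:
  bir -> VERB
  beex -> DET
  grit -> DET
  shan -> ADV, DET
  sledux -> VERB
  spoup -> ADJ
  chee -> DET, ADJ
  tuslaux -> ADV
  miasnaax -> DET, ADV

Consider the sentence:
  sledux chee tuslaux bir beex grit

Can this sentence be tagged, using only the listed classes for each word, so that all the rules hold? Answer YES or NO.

YES

Candidates per position — 1:sledux {VERB}; 2:chee {DET,ADJ}; 3:tuslaux {ADV}; 4:bir {VERB}; 5:beex {DET}; 6:grit {DET}.
One satisfying assignment: VERB DET ADV VERB DET DET.
Verifying each rule — rule 1 ✓; rule 2 ✓; rule 3 ✓.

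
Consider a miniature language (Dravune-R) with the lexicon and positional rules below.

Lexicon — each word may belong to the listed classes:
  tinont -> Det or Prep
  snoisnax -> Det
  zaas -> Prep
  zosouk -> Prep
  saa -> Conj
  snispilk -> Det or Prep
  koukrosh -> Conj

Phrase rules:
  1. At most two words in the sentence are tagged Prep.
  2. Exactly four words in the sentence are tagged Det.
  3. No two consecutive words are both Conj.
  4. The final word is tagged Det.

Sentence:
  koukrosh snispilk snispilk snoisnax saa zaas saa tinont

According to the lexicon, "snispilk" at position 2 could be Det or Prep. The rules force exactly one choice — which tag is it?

Candidates per position — 1:koukrosh {Conj}; 2:snispilk {Det,Prep}; 3:snispilk {Det,Prep}; 4:snoisnax {Det}; 5:saa {Conj}; 6:zaas {Prep}; 7:saa {Conj}; 8:tinont {Det,Prep}.
Word 2 cannot be Prep — rule 2 would then fail for every completion. It is Det.
Word 3 cannot be Prep — rule 2 would then fail for every completion. It is Det.
Word 8 cannot be Prep — rule 2 would then fail for every completion. It is Det.
The only consistent sequence is: Conj Det Det Det Conj Prep Conj Det.
Verifying each rule — rule 1 ok; rule 2 ok; rule 3 ok; rule 4 ok.

Det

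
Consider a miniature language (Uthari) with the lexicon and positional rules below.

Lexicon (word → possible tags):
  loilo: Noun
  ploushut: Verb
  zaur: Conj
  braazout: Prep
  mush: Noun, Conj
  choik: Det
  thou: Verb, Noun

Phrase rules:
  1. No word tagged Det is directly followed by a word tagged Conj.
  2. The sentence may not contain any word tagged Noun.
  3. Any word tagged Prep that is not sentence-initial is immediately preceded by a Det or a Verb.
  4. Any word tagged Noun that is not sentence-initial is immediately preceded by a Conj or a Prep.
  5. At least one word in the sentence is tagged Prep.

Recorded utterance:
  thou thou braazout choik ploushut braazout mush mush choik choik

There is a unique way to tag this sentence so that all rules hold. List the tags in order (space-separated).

Verb Verb Prep Det Verb Prep Conj Conj Det Det

Candidates per position — 1:thou {Verb,Noun}; 2:thou {Verb,Noun}; 3:braazout {Prep}; 4:choik {Det}; 5:ploushut {Verb}; 6:braazout {Prep}; 7:mush {Noun,Conj}; 8:mush {Noun,Conj}; 9:choik {Det}; 10:choik {Det}.
Position 1: tagging it Noun would leave rule 2 unsatisfiable, so it must be Verb.
Position 2: tagging it Noun would leave rule 2 unsatisfiable, so it must be Verb.
Position 7: tagging it Noun would leave rule 2 unsatisfiable, so it must be Conj.
Position 8: tagging it Noun would leave rule 2 unsatisfiable, so it must be Conj.
That leaves exactly one tagging: Verb Verb Prep Det Verb Prep Conj Conj Det Det.
Rule-by-rule: rule 1 holds; rule 2 holds; rule 3 holds; rule 4 holds; rule 5 holds.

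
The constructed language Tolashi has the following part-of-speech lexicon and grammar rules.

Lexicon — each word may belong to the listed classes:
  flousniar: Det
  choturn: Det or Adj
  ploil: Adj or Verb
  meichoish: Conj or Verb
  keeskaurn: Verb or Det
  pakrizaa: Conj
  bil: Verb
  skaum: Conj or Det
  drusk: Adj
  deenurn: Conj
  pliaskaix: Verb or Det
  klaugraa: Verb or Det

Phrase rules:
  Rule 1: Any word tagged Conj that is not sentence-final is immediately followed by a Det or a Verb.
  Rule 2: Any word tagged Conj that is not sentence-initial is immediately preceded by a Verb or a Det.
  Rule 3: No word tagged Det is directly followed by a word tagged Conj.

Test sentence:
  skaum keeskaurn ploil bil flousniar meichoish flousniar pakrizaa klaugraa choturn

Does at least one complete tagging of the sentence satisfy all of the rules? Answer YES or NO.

NO

Candidates per position — 1:skaum {Conj,Det}; 2:keeskaurn {Verb,Det}; 3:ploil {Adj,Verb}; 4:bil {Verb}; 5:flousniar {Det}; 6:meichoish {Conj,Verb}; 7:flousniar {Det}; 8:pakrizaa {Conj}; 9:klaugraa {Verb,Det}; 10:choturn {Det,Adj}.
Rule 3 cannot be satisfied by any choice of tags from the lexicon.
So there is no consistent tagging.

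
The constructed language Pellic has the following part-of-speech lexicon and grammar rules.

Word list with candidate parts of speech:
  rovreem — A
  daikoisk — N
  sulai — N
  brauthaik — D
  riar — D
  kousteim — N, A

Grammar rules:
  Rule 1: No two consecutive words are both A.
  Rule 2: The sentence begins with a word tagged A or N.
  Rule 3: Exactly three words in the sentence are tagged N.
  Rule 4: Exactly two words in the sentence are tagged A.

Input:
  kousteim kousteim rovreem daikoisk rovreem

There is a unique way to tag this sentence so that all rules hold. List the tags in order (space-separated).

N N A N A

Candidates per position — 1:kousteim {N,A}; 2:kousteim {N,A}; 3:rovreem {A}; 4:daikoisk {N}; 5:rovreem {A}.
At position 1, choosing A makes rule 3 impossible to satisfy; hence N.
At position 2, choosing A makes rule 1 impossible to satisfy; hence N.
The only consistent sequence is: N N A N A.
Verifying each rule — rule 1 ✓; rule 2 ✓; rule 3 ✓; rule 4 ✓.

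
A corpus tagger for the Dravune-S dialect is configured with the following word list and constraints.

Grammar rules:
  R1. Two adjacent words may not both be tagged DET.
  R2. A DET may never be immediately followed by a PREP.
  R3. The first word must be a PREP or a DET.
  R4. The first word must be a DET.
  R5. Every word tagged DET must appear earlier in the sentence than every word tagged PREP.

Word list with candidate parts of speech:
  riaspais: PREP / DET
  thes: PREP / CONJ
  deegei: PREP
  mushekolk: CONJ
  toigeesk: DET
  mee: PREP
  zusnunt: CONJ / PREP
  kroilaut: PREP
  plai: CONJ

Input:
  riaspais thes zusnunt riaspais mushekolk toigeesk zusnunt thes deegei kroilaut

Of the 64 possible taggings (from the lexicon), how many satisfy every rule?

Candidates per position — 1:riaspais {PREP,DET}; 2:thes {PREP,CONJ}; 3:zusnunt {CONJ,PREP}; 4:riaspais {PREP,DET}; 5:mushekolk {CONJ}; 6:toigeesk {DET}; 7:zusnunt {CONJ,PREP}; 8:thes {PREP,CONJ}; 9:deegei {PREP}; 10:kroilaut {PREP}.
There are 64 candidate sequences in total.
The sequences that satisfy every rule: DET CONJ CONJ DET CONJ DET CONJ PREP PREP PREP; DET CONJ CONJ DET CONJ DET CONJ CONJ PREP PREP.
Count = 2.

2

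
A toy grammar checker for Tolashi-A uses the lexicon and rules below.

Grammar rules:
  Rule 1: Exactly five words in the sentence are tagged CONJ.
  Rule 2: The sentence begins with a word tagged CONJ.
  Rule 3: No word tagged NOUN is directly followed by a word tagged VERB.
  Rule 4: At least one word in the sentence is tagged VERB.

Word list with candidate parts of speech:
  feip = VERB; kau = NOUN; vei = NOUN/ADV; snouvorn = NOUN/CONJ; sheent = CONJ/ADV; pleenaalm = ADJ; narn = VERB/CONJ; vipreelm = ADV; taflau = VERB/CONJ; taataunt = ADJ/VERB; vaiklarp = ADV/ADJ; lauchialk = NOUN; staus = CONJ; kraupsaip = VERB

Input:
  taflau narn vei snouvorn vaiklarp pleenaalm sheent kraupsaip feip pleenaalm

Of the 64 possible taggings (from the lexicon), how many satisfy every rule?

Candidates per position — 1:taflau {VERB,CONJ}; 2:narn {VERB,CONJ}; 3:vei {NOUN,ADV}; 4:snouvorn {NOUN,CONJ}; 5:vaiklarp {ADV,ADJ}; 6:pleenaalm {ADJ}; 7:sheent {CONJ,ADV}; 8:kraupsaip {VERB}; 9:feip {VERB}; 10:pleenaalm {ADJ}.
There are 64 candidate sequences in total.
Rule 1 cannot be satisfied by any choice of tags from the lexicon.
So there is no consistent tagging.
Count = 0.

0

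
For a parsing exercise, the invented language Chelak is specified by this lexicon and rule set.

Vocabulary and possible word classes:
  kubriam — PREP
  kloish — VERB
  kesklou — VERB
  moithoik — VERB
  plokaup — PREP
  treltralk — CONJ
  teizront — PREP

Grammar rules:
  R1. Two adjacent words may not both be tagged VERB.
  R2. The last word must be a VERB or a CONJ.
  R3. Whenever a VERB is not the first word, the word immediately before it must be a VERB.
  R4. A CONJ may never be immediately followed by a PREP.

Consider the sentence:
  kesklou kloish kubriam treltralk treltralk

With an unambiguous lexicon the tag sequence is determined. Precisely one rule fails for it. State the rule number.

Fixed tagging: VERB VERB PREP CONJ CONJ.
Applying the rules: R1 violated, R2 holds, R3 holds, R4 holds.
Only rule 1 fails.

1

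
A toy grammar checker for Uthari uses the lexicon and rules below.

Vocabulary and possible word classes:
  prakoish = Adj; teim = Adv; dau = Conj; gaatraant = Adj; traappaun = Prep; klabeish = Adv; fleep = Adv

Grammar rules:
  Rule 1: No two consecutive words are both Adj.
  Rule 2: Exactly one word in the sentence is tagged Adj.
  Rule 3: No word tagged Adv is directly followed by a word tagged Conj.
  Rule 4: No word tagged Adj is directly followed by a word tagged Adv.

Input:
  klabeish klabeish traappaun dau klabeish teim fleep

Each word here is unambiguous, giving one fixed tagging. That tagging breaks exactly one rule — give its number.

2

Fixed tagging: Adv Adv Prep Conj Adv Adv Adv.
Checking each rule: R1 ✓, R2 ✗, R3 ✓, R4 ✓.
Only rule 2 fails.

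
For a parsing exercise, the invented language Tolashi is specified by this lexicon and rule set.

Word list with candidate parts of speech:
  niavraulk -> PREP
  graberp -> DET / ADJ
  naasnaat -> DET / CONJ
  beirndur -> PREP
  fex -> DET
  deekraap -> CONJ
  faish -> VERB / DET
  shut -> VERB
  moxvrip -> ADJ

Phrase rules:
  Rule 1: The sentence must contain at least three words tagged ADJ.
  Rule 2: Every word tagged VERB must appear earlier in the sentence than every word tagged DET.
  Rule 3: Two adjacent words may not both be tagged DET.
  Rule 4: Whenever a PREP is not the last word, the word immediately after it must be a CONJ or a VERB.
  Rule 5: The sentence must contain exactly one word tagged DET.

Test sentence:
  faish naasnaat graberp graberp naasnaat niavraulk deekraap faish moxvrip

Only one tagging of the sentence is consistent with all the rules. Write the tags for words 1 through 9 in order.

VERB CONJ ADJ ADJ CONJ PREP CONJ DET ADJ

Candidates per position — 1:faish {VERB,DET}; 2:naasnaat {DET,CONJ}; 3:graberp {DET,ADJ}; 4:graberp {DET,ADJ}; 5:naasnaat {DET,CONJ}; 6:niavraulk {PREP}; 7:deekraap {CONJ}; 8:faish {VERB,DET}; 9:moxvrip {ADJ}.
Position 3: tagging it DET would leave rule 1 unsatisfiable, so it must be ADJ.
Position 4: tagging it DET would leave rule 1 unsatisfiable, so it must be ADJ.
The remaining ambiguous positions (1, 2, 5, 8) are resolved jointly — only one combination satisfies every rule.
So the tagging must be: VERB CONJ ADJ ADJ CONJ PREP CONJ DET ADJ.
Rule-by-rule: rule 1 satisfied; rule 2 satisfied; rule 3 satisfied; rule 4 satisfied; rule 5 satisfied.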